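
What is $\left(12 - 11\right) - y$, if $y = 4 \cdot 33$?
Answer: $-131$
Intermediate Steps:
$y = 132$
$\left(12 - 11\right) - y = \left(12 - 11\right) - 132 = 1 - 132 = -131$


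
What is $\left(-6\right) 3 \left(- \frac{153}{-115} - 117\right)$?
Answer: $\frac{239436}{115} \approx 2082.1$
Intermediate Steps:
$\left(-6\right) 3 \left(- \frac{153}{-115} - 117\right) = - 18 \left(\left(-153\right) \left(- \frac{1}{115}\right) - 117\right) = - 18 \left(\frac{153}{115} - 117\right) = \left(-18\right) \left(- \frac{13302}{115}\right) = \frac{239436}{115}$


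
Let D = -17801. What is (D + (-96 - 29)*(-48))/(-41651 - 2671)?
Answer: 11801/44322 ≈ 0.26626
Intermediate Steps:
(D + (-96 - 29)*(-48))/(-41651 - 2671) = (-17801 + (-96 - 29)*(-48))/(-41651 - 2671) = (-17801 - 125*(-48))/(-44322) = (-17801 + 6000)*(-1/44322) = -11801*(-1/44322) = 11801/44322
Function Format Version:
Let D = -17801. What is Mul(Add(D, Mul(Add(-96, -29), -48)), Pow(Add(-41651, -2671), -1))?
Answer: Rational(11801, 44322) ≈ 0.26626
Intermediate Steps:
Mul(Add(D, Mul(Add(-96, -29), -48)), Pow(Add(-41651, -2671), -1)) = Mul(Add(-17801, Mul(Add(-96, -29), -48)), Pow(Add(-41651, -2671), -1)) = Mul(Add(-17801, Mul(-125, -48)), Pow(-44322, -1)) = Mul(Add(-17801, 6000), Rational(-1, 44322)) = Mul(-11801, Rational(-1, 44322)) = Rational(11801, 44322)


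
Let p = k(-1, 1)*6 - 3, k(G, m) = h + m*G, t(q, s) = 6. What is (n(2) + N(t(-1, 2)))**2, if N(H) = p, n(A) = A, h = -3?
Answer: 625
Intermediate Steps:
k(G, m) = -3 + G*m (k(G, m) = -3 + m*G = -3 + G*m)
p = -27 (p = (-3 - 1*1)*6 - 3 = (-3 - 1)*6 - 3 = -4*6 - 3 = -24 - 3 = -27)
N(H) = -27
(n(2) + N(t(-1, 2)))**2 = (2 - 27)**2 = (-25)**2 = 625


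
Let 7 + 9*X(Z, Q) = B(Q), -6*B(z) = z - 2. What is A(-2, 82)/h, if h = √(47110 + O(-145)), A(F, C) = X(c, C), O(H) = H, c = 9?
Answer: -61*√46965/1268055 ≈ -0.010425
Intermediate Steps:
B(z) = ⅓ - z/6 (B(z) = -(z - 2)/6 = -(-2 + z)/6 = ⅓ - z/6)
X(Z, Q) = -20/27 - Q/54 (X(Z, Q) = -7/9 + (⅓ - Q/6)/9 = -7/9 + (1/27 - Q/54) = -20/27 - Q/54)
A(F, C) = -20/27 - C/54
h = √46965 (h = √(47110 - 145) = √46965 ≈ 216.71)
A(-2, 82)/h = (-20/27 - 1/54*82)/(√46965) = (-20/27 - 41/27)*(√46965/46965) = -61*√46965/1268055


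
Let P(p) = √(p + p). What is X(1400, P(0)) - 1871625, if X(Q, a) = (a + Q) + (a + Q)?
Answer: -1868825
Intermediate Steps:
P(p) = √2*√p (P(p) = √(2*p) = √2*√p)
X(Q, a) = 2*Q + 2*a (X(Q, a) = (Q + a) + (Q + a) = 2*Q + 2*a)
X(1400, P(0)) - 1871625 = (2*1400 + 2*(√2*√0)) - 1871625 = (2800 + 2*(√2*0)) - 1871625 = (2800 + 2*0) - 1871625 = (2800 + 0) - 1871625 = 2800 - 1871625 = -1868825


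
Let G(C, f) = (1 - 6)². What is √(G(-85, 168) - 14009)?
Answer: 4*I*√874 ≈ 118.25*I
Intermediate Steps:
G(C, f) = 25 (G(C, f) = (-5)² = 25)
√(G(-85, 168) - 14009) = √(25 - 14009) = √(-13984) = 4*I*√874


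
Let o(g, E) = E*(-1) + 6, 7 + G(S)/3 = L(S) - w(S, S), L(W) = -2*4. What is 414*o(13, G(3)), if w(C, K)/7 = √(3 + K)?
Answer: 21114 + 8694*√6 ≈ 42410.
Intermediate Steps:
w(C, K) = 7*√(3 + K)
L(W) = -8
G(S) = -45 - 21*√(3 + S) (G(S) = -21 + 3*(-8 - 7*√(3 + S)) = -21 + (-24 - 21*√(3 + S)) = -45 - 21*√(3 + S))
o(g, E) = 6 - E (o(g, E) = -E + 6 = 6 - E)
414*o(13, G(3)) = 414*(6 - (-45 - 21*√(3 + 3))) = 414*(6 - (-45 - 21*√6)) = 414*(6 + (45 + 21*√6)) = 414*(51 + 21*√6) = 21114 + 8694*√6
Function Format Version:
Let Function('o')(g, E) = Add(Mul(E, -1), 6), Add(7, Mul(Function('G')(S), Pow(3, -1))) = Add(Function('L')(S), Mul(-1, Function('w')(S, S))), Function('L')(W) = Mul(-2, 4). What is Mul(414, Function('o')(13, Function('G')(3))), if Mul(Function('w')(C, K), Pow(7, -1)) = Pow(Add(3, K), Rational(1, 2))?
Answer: Add(21114, Mul(8694, Pow(6, Rational(1, 2)))) ≈ 42410.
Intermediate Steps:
Function('w')(C, K) = Mul(7, Pow(Add(3, K), Rational(1, 2)))
Function('L')(W) = -8
Function('G')(S) = Add(-45, Mul(-21, Pow(Add(3, S), Rational(1, 2)))) (Function('G')(S) = Add(-21, Mul(3, Add(-8, Mul(-1, Mul(7, Pow(Add(3, S), Rational(1, 2))))))) = Add(-21, Mul(3, Add(-8, Mul(-7, Pow(Add(3, S), Rational(1, 2)))))) = Add(-21, Add(-24, Mul(-21, Pow(Add(3, S), Rational(1, 2))))) = Add(-45, Mul(-21, Pow(Add(3, S), Rational(1, 2)))))
Function('o')(g, E) = Add(6, Mul(-1, E)) (Function('o')(g, E) = Add(Mul(-1, E), 6) = Add(6, Mul(-1, E)))
Mul(414, Function('o')(13, Function('G')(3))) = Mul(414, Add(6, Mul(-1, Add(-45, Mul(-21, Pow(Add(3, 3), Rational(1, 2))))))) = Mul(414, Add(6, Mul(-1, Add(-45, Mul(-21, Pow(6, Rational(1, 2))))))) = Mul(414, Add(6, Add(45, Mul(21, Pow(6, Rational(1, 2)))))) = Mul(414, Add(51, Mul(21, Pow(6, Rational(1, 2))))) = Add(21114, Mul(8694, Pow(6, Rational(1, 2))))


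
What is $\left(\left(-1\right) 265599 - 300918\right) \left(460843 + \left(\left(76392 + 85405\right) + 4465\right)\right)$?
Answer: $-355265643285$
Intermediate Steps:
$\left(\left(-1\right) 265599 - 300918\right) \left(460843 + \left(\left(76392 + 85405\right) + 4465\right)\right) = \left(-265599 - 300918\right) \left(460843 + \left(161797 + 4465\right)\right) = \left(-265599 - 300918\right) \left(460843 + 166262\right) = \left(-566517\right) 627105 = -355265643285$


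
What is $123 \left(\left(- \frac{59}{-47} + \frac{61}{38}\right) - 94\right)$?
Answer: $- \frac{20021325}{1786} \approx -11210.0$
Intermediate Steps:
$123 \left(\left(- \frac{59}{-47} + \frac{61}{38}\right) - 94\right) = 123 \left(\left(\left(-59\right) \left(- \frac{1}{47}\right) + 61 \cdot \frac{1}{38}\right) - 94\right) = 123 \left(\left(\frac{59}{47} + \frac{61}{38}\right) - 94\right) = 123 \left(\frac{5109}{1786} - 94\right) = 123 \left(- \frac{162775}{1786}\right) = - \frac{20021325}{1786}$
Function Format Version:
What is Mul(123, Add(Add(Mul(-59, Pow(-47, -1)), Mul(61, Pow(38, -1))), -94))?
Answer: Rational(-20021325, 1786) ≈ -11210.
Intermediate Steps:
Mul(123, Add(Add(Mul(-59, Pow(-47, -1)), Mul(61, Pow(38, -1))), -94)) = Mul(123, Add(Add(Mul(-59, Rational(-1, 47)), Mul(61, Rational(1, 38))), -94)) = Mul(123, Add(Add(Rational(59, 47), Rational(61, 38)), -94)) = Mul(123, Add(Rational(5109, 1786), -94)) = Mul(123, Rational(-162775, 1786)) = Rational(-20021325, 1786)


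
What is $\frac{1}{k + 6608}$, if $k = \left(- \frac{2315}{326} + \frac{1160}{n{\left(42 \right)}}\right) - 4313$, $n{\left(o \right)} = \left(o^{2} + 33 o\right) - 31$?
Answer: $\frac{1016794}{2326699905} \approx 0.00043701$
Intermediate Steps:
$n{\left(o \right)} = -31 + o^{2} + 33 o$
$k = - \frac{4392274847}{1016794}$ ($k = \left(- \frac{2315}{326} + \frac{1160}{-31 + 42^{2} + 33 \cdot 42}\right) - 4313 = \left(\left(-2315\right) \frac{1}{326} + \frac{1160}{-31 + 1764 + 1386}\right) - 4313 = \left(- \frac{2315}{326} + \frac{1160}{3119}\right) - 4313 = - \frac{6842325}{1016794} - 4313 = - \frac{4392274847}{1016794} \approx -4319.7$)
$\frac{1}{k + 6608} = \frac{1}{- \frac{4392274847}{1016794} + 6608} = \frac{1}{\frac{2326699905}{1016794}} = \frac{1016794}{2326699905}$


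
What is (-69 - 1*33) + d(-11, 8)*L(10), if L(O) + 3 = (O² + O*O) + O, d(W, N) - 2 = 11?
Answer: 2589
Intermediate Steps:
d(W, N) = 13 (d(W, N) = 2 + 11 = 13)
L(O) = -3 + O + 2*O² (L(O) = -3 + ((O² + O*O) + O) = -3 + ((O² + O²) + O) = -3 + (2*O² + O) = -3 + (O + 2*O²) = -3 + O + 2*O²)
(-69 - 1*33) + d(-11, 8)*L(10) = (-69 - 1*33) + 13*(-3 + 10 + 2*10²) = (-69 - 33) + 13*(-3 + 10 + 2*100) = -102 + 13*(-3 + 10 + 200) = -102 + 13*207 = -102 + 2691 = 2589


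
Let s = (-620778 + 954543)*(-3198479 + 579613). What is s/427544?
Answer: -437042905245/213772 ≈ -2.0444e+6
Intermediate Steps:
s = -874085810490 (s = 333765*(-2618866) = -874085810490)
s/427544 = -874085810490/427544 = -874085810490*1/427544 = -437042905245/213772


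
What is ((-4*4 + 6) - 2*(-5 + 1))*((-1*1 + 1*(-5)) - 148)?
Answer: 308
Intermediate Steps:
((-4*4 + 6) - 2*(-5 + 1))*((-1*1 + 1*(-5)) - 148) = ((-16 + 6) - 2*(-4))*((-1 - 5) - 148) = (-10 - 1*(-8))*(-6 - 148) = (-10 + 8)*(-154) = -2*(-154) = 308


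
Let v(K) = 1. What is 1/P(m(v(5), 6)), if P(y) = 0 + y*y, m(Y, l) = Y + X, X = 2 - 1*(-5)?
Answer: 1/64 ≈ 0.015625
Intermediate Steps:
X = 7 (X = 2 + 5 = 7)
m(Y, l) = 7 + Y (m(Y, l) = Y + 7 = 7 + Y)
P(y) = y**2 (P(y) = 0 + y**2 = y**2)
1/P(m(v(5), 6)) = 1/((7 + 1)**2) = 1/(8**2) = 1/64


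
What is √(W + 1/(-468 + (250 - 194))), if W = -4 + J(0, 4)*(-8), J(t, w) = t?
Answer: I*√169847/206 ≈ 2.0006*I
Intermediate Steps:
W = -4 (W = -4 + 0*(-8) = -4 + 0 = -4)
√(W + 1/(-468 + (250 - 194))) = √(-4 + 1/(-468 + (250 - 194))) = √(-4 + 1/(-468 + 56)) = √(-4 + 1/(-412)) = √(-4 - 1/412) = √(-1649/412) = I*√169847/206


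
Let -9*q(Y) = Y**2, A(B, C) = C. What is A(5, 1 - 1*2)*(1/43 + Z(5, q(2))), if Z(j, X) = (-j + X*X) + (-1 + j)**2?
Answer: -39082/3483 ≈ -11.221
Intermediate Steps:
q(Y) = -Y**2/9
Z(j, X) = X**2 + (-1 + j)**2 - j (Z(j, X) = (-j + X**2) + (-1 + j)**2 = (X**2 - j) + (-1 + j)**2 = X**2 + (-1 + j)**2 - j)
A(5, 1 - 1*2)*(1/43 + Z(5, q(2))) = (1 - 1*2)*(1/43 + ((-1/9*2**2)**2 + (-1 + 5)**2 - 1*5)) = (1 - 2)*(1/43 + ((-1/9*4)**2 + 4**2 - 5)) = -(1/43 + ((-4/9)**2 + 16 - 5)) = -(1/43 + (16/81 + 16 - 5)) = -(1/43 + 907/81) = -1*39082/3483 = -39082/3483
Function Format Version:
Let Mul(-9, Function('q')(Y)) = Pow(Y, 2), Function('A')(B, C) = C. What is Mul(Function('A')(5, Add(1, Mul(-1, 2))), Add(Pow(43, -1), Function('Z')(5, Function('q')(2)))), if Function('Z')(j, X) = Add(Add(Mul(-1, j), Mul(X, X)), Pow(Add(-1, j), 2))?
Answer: Rational(-39082, 3483) ≈ -11.221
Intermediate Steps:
Function('q')(Y) = Mul(Rational(-1, 9), Pow(Y, 2))
Function('Z')(j, X) = Add(Pow(X, 2), Pow(Add(-1, j), 2), Mul(-1, j)) (Function('Z')(j, X) = Add(Add(Mul(-1, j), Pow(X, 2)), Pow(Add(-1, j), 2)) = Add(Add(Pow(X, 2), Mul(-1, j)), Pow(Add(-1, j), 2)) = Add(Pow(X, 2), Pow(Add(-1, j), 2), Mul(-1, j)))
Mul(Function('A')(5, Add(1, Mul(-1, 2))), Add(Pow(43, -1), Function('Z')(5, Function('q')(2)))) = Mul(Add(1, Mul(-1, 2)), Add(Pow(43, -1), Add(Pow(Mul(Rational(-1, 9), Pow(2, 2)), 2), Pow(Add(-1, 5), 2), Mul(-1, 5)))) = Mul(Add(1, -2), Add(Rational(1, 43), Add(Pow(Mul(Rational(-1, 9), 4), 2), Pow(4, 2), -5))) = Mul(-1, Add(Rational(1, 43), Add(Pow(Rational(-4, 9), 2), 16, -5))) = Mul(-1, Add(Rational(1, 43), Add(Rational(16, 81), 16, -5))) = Mul(-1, Add(Rational(1, 43), Rational(907, 81))) = Mul(-1, Rational(39082, 3483)) = Rational(-39082, 3483)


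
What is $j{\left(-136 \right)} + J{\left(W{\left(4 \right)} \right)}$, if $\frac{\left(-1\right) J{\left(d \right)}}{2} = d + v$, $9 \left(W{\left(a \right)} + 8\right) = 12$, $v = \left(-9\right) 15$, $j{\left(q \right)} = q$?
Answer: $\frac{442}{3} \approx 147.33$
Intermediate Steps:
$v = -135$
$W{\left(a \right)} = - \frac{20}{3}$ ($W{\left(a \right)} = -8 + \frac{1}{9} \cdot 12 = -8 + \frac{4}{3} = - \frac{20}{3}$)
$J{\left(d \right)} = 270 - 2 d$ ($J{\left(d \right)} = - 2 \left(d - 135\right) = - 2 \left(-135 + d\right) = 270 - 2 d$)
$j{\left(-136 \right)} + J{\left(W{\left(4 \right)} \right)} = -136 + \left(270 - - \frac{40}{3}\right) = -136 + \left(270 + \frac{40}{3}\right) = -136 + \frac{850}{3} = \frac{442}{3}$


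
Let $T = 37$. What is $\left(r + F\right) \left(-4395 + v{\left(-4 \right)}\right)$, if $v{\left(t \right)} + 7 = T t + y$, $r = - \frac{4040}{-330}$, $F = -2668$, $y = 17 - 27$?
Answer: $\frac{133212800}{11} \approx 1.211 \cdot 10^{7}$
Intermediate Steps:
$y = -10$ ($y = 17 - 27 = -10$)
$r = \frac{404}{33}$ ($r = \left(-4040\right) \left(- \frac{1}{330}\right) = \frac{404}{33} \approx 12.242$)
$v{\left(t \right)} = -17 + 37 t$ ($v{\left(t \right)} = -7 + \left(37 t - 10\right) = -7 + \left(-10 + 37 t\right) = -17 + 37 t$)
$\left(r + F\right) \left(-4395 + v{\left(-4 \right)}\right) = \left(\frac{404}{33} - 2668\right) \left(-4395 + \left(-17 + 37 \left(-4\right)\right)\right) = - \frac{87640 \left(-4395 - 165\right)}{33} = \left(- \frac{87640}{33}\right) \left(-4560\right) = \frac{133212800}{11}$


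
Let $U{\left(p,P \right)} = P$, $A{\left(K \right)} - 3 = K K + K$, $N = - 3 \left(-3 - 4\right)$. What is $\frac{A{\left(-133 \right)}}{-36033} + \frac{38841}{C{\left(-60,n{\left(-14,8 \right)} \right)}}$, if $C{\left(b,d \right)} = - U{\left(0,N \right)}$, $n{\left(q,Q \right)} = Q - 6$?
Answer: $- \frac{155547388}{84077} \approx -1850.1$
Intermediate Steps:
$n{\left(q,Q \right)} = -6 + Q$ ($n{\left(q,Q \right)} = Q - 6 = -6 + Q$)
$N = 21$ ($N = \left(-3\right) \left(-7\right) = 21$)
$A{\left(K \right)} = 3 + K + K^{2}$ ($A{\left(K \right)} = 3 + \left(K K + K\right) = 3 + \left(K^{2} + K\right) = 3 + \left(K + K^{2}\right) = 3 + K + K^{2}$)
$C{\left(b,d \right)} = -21$ ($C{\left(b,d \right)} = \left(-1\right) 21 = -21$)
$\frac{A{\left(-133 \right)}}{-36033} + \frac{38841}{C{\left(-60,n{\left(-14,8 \right)} \right)}} = \frac{3 - 133 + \left(-133\right)^{2}}{-36033} + \frac{38841}{-21} = \left(3 - 133 + 17689\right) \left(- \frac{1}{36033}\right) + 38841 \left(- \frac{1}{21}\right) = 17559 \left(- \frac{1}{36033}\right) - \frac{12947}{7} = - \frac{5853}{12011} - \frac{12947}{7} = - \frac{155547388}{84077}$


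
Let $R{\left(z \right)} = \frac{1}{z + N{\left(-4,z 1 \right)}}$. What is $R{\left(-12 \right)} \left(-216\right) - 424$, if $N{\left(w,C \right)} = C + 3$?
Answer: $- \frac{2896}{7} \approx -413.71$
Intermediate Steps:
$N{\left(w,C \right)} = 3 + C$
$R{\left(z \right)} = \frac{1}{3 + 2 z}$ ($R{\left(z \right)} = \frac{1}{z + \left(3 + z 1\right)} = \frac{1}{z + \left(3 + z\right)} = \frac{1}{3 + 2 z}$)
$R{\left(-12 \right)} \left(-216\right) - 424 = \frac{1}{3 + 2 \left(-12\right)} \left(-216\right) - 424 = \frac{1}{3 - 24} \left(-216\right) - 424 = \frac{1}{-21} \left(-216\right) - 424 = \left(- \frac{1}{21}\right) \left(-216\right) - 424 = \frac{72}{7} - 424 = - \frac{2896}{7}$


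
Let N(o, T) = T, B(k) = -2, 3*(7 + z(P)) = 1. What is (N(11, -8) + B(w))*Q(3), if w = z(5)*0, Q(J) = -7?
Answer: 70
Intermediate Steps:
z(P) = -20/3 (z(P) = -7 + (⅓)*1 = -7 + ⅓ = -20/3)
w = 0 (w = -20/3*0 = 0)
(N(11, -8) + B(w))*Q(3) = (-8 - 2)*(-7) = -10*(-7) = 70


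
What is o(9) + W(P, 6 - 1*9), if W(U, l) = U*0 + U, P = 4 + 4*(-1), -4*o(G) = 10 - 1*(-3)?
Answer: -13/4 ≈ -3.2500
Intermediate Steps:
o(G) = -13/4 (o(G) = -(10 - 1*(-3))/4 = -(10 + 3)/4 = -¼*13 = -13/4)
P = 0 (P = 4 - 4 = 0)
W(U, l) = U (W(U, l) = 0 + U = U)
o(9) + W(P, 6 - 1*9) = -13/4 + 0 = -13/4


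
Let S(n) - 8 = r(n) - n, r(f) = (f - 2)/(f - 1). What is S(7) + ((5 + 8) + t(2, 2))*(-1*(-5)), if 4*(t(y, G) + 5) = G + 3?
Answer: 577/12 ≈ 48.083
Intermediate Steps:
t(y, G) = -17/4 + G/4 (t(y, G) = -5 + (G + 3)/4 = -5 + (3 + G)/4 = -5 + (¾ + G/4) = -17/4 + G/4)
r(f) = (-2 + f)/(-1 + f)
S(n) = 8 - n + (-2 + n)/(-1 + n) (S(n) = 8 + ((-2 + n)/(-1 + n) - n) = 8 + (-n + (-2 + n)/(-1 + n)) = 8 - n + (-2 + n)/(-1 + n))
S(7) + ((5 + 8) + t(2, 2))*(-1*(-5)) = (-10 - 1*7² + 10*7)/(-1 + 7) + ((5 + 8) + (-17/4 + (¼)*2))*(-1*(-5)) = (-10 - 1*49 + 70)/6 + (13 + (-17/4 + ½))*5 = (-10 - 49 + 70)/6 + (13 - 15/4)*5 = (⅙)*11 + (37/4)*5 = 11/6 + 185/4 = 577/12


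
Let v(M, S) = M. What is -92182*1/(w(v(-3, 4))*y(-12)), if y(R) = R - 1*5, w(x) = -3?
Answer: -92182/51 ≈ -1807.5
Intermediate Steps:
y(R) = -5 + R (y(R) = R - 5 = -5 + R)
-92182*1/(w(v(-3, 4))*y(-12)) = -92182*(-1/(3*(-5 - 12))) = -92182/((-3*(-17))) = -92182/51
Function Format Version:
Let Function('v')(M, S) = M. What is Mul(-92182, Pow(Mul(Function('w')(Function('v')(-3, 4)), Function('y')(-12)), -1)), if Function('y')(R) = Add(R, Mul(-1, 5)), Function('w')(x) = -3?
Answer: Rational(-92182, 51) ≈ -1807.5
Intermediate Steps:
Function('y')(R) = Add(-5, R) (Function('y')(R) = Add(R, -5) = Add(-5, R))
Mul(-92182, Pow(Mul(Function('w')(Function('v')(-3, 4)), Function('y')(-12)), -1)) = Mul(-92182, Pow(Mul(-3, Add(-5, -12)), -1)) = Mul(-92182, Pow(Mul(-3, -17), -1)) = Mul(-92182, Pow(51, -1)) = Mul(-92182, Rational(1, 51)) = Rational(-92182, 51)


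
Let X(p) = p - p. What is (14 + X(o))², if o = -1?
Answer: 196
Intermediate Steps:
X(p) = 0
(14 + X(o))² = (14 + 0)² = 14² = 196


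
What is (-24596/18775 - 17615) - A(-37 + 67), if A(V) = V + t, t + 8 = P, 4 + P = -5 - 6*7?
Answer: -330201746/18775 ≈ -17587.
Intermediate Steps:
P = -51 (P = -4 + (-5 - 6*7) = -4 + (-5 - 42) = -4 - 47 = -51)
t = -59 (t = -8 - 51 = -59)
A(V) = -59 + V (A(V) = V - 59 = -59 + V)
(-24596/18775 - 17615) - A(-37 + 67) = (-24596/18775 - 17615) - (-59 + (-37 + 67)) = (-24596*1/18775 - 17615) - (-59 + 30) = (-24596/18775 - 17615) - 1*(-29) = -330746221/18775 + 29 = -330201746/18775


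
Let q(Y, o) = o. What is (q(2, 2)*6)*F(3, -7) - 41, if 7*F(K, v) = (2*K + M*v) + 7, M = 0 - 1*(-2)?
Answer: -299/7 ≈ -42.714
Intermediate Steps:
M = 2 (M = 0 + 2 = 2)
F(K, v) = 1 + 2*K/7 + 2*v/7 (F(K, v) = ((2*K + 2*v) + 7)/7 = (7 + 2*K + 2*v)/7 = 1 + 2*K/7 + 2*v/7)
(q(2, 2)*6)*F(3, -7) - 41 = (2*6)*(1 + (2/7)*3 + (2/7)*(-7)) - 41 = 12*(1 + 6/7 - 2) - 41 = 12*(-1/7) - 41 = -12/7 - 41 = -299/7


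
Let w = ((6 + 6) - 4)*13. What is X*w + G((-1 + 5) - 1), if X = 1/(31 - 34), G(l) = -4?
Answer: -116/3 ≈ -38.667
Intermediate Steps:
w = 104 (w = (12 - 4)*13 = 8*13 = 104)
X = -⅓ (X = 1/(-3) = -⅓ ≈ -0.33333)
X*w + G((-1 + 5) - 1) = -⅓*104 - 4 = -104/3 - 4 = -116/3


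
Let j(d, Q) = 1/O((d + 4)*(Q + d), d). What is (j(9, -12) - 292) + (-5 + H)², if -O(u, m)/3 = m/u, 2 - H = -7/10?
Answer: -256739/900 ≈ -285.27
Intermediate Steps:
H = 27/10 (H = 2 - (-7)/10 = 2 - 1*(-7/10) = 2 + 7/10 = 27/10 ≈ 2.7000)
O(u, m) = -3*m/u
j(d, Q) = -(4 + d)*(Q + d)/(3*d) (j(d, Q) = 1/(-3*d/((d + 4)*(Q + d))) = 1/(-3*d/((4 + d)*(Q + d))) = -(4 + d)*(Q + d)/(3*d))
(j(9, -12) - 292) + (-5 + H)² = ((⅓)*(-1*9² - 4*(-12) - 4*9 - 1*(-12)*9)/9 - 292) + (-5 + 27/10)² = ((⅓)*(⅑)*(-1*81 + 48 - 36 + 108) - 292) + (-23/10)² = ((⅓)*(⅑)*(-81 + 48 - 36 + 108) - 292) + 529/100 = ((⅓)*(⅑)*39 - 292) + 529/100 = (13/9 - 292) + 529/100 = -2615/9 + 529/100 = -256739/900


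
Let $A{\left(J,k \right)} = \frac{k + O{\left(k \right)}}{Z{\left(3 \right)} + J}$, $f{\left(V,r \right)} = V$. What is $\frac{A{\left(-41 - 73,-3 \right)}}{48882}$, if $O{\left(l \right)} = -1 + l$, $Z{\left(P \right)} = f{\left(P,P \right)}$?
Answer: $\frac{7}{5425902} \approx 1.2901 \cdot 10^{-6}$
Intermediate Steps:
$Z{\left(P \right)} = P$
$A{\left(J,k \right)} = \frac{-1 + 2 k}{3 + J}$ ($A{\left(J,k \right)} = \frac{k + \left(-1 + k\right)}{3 + J} = \frac{-1 + 2 k}{3 + J}$)
$\frac{A{\left(-41 - 73,-3 \right)}}{48882} = \frac{\frac{1}{3 - 114} \left(-1 + 2 \left(-3\right)\right)}{48882} = \frac{-1 - 6}{3 - 114} \cdot \frac{1}{48882} = \frac{1}{-111} \left(-7\right) \frac{1}{48882} = \left(- \frac{1}{111}\right) \left(-7\right) \frac{1}{48882} = \frac{7}{111} \cdot \frac{1}{48882} = \frac{7}{5425902}$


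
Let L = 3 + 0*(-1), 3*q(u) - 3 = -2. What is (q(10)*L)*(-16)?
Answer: -16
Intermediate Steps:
q(u) = 1/3 (q(u) = 1 + (1/3)*(-2) = 1 - 2/3 = 1/3)
L = 3 (L = 3 + 0 = 3)
(q(10)*L)*(-16) = ((1/3)*3)*(-16) = 1*(-16) = -16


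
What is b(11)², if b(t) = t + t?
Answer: 484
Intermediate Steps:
b(t) = 2*t
b(11)² = (2*11)² = 22² = 484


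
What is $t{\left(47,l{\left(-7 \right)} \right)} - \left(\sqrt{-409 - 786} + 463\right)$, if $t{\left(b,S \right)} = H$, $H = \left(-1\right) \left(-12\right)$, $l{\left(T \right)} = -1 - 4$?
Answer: $-451 - i \sqrt{1195} \approx -451.0 - 34.569 i$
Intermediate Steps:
$l{\left(T \right)} = -5$ ($l{\left(T \right)} = -1 - 4 = -5$)
$H = 12$
$t{\left(b,S \right)} = 12$
$t{\left(47,l{\left(-7 \right)} \right)} - \left(\sqrt{-409 - 786} + 463\right) = 12 - \left(\sqrt{-409 - 786} + 463\right) = 12 - \left(\sqrt{-1195} + 463\right) = 12 - \left(i \sqrt{1195} + 463\right) = 12 - \left(463 + i \sqrt{1195}\right) = -451 - i \sqrt{1195}$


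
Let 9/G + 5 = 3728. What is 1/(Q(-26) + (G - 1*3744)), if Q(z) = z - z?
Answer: -1241/4646301 ≈ -0.00026709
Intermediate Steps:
Q(z) = 0
G = 3/1241 (G = 9/(-5 + 3728) = 9/3723 = 9*(1/3723) = 3/1241 ≈ 0.0024174)
1/(Q(-26) + (G - 1*3744)) = 1/(0 + (3/1241 - 1*3744)) = 1/(0 + (3/1241 - 3744)) = 1/(0 - 4646301/1241) = 1/(-4646301/1241) = -1241/4646301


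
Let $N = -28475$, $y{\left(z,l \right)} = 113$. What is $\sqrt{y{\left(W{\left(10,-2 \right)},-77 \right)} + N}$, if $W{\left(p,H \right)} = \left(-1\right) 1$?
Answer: $i \sqrt{28362} \approx 168.41 i$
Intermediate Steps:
$W{\left(p,H \right)} = -1$
$\sqrt{y{\left(W{\left(10,-2 \right)},-77 \right)} + N} = \sqrt{113 - 28475} = \sqrt{-28362} = i \sqrt{28362}$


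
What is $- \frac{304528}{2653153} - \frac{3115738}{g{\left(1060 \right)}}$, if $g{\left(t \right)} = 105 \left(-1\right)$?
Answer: $\frac{8266497646474}{278581065} \approx 29674.0$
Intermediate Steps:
$g{\left(t \right)} = -105$
$- \frac{304528}{2653153} - \frac{3115738}{g{\left(1060 \right)}} = - \frac{304528}{2653153} - \frac{3115738}{-105} = \left(-304528\right) \frac{1}{2653153} - - \frac{3115738}{105} = - \frac{304528}{2653153} + \frac{3115738}{105} = \frac{8266497646474}{278581065}$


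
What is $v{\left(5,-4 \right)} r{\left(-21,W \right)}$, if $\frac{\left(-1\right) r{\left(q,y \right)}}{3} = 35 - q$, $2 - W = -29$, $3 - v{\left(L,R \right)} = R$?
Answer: $-1176$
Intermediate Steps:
$v{\left(L,R \right)} = 3 - R$
$W = 31$ ($W = 2 - -29 = 2 + 29 = 31$)
$r{\left(q,y \right)} = -105 + 3 q$ ($r{\left(q,y \right)} = - 3 \left(35 - q\right) = -105 + 3 q$)
$v{\left(5,-4 \right)} r{\left(-21,W \right)} = \left(3 - -4\right) \left(-105 + 3 \left(-21\right)\right) = \left(3 + 4\right) \left(-105 - 63\right) = 7 \left(-168\right) = -1176$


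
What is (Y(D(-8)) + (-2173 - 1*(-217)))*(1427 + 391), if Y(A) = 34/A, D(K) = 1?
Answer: -3494196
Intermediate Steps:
(Y(D(-8)) + (-2173 - 1*(-217)))*(1427 + 391) = (34/1 + (-2173 - 1*(-217)))*(1427 + 391) = (34*1 + (-2173 + 217))*1818 = (34 - 1956)*1818 = -1922*1818 = -3494196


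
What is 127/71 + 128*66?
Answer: 599935/71 ≈ 8449.8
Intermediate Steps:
127/71 + 128*66 = 127*(1/71) + 8448 = 127/71 + 8448 = 599935/71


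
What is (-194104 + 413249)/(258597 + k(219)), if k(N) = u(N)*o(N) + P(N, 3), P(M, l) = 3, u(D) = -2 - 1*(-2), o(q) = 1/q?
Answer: 43829/51720 ≈ 0.84743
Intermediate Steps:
o(q) = 1/q
u(D) = 0 (u(D) = -2 + 2 = 0)
k(N) = 3 (k(N) = 0/N + 3 = 0 + 3 = 3)
(-194104 + 413249)/(258597 + k(219)) = (-194104 + 413249)/(258597 + 3) = 219145/258600 = 219145*(1/258600) = 43829/51720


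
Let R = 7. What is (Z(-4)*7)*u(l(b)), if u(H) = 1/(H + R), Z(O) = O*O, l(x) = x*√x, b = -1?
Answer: 392/25 + 56*I/25 ≈ 15.68 + 2.24*I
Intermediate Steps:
l(x) = x^(3/2)
Z(O) = O²
u(H) = 1/(7 + H) (u(H) = 1/(H + 7) = 1/(7 + H))
(Z(-4)*7)*u(l(b)) = ((-4)²*7)/(7 + (-1)^(3/2)) = (16*7)/(7 - I) = 112*((7 + I)/50) = 56*(7 + I)/25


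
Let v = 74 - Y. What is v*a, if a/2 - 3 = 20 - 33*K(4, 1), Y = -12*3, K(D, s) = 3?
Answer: -16720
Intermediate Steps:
Y = -36
v = 110 (v = 74 - 1*(-36) = 74 + 36 = 110)
a = -152 (a = 6 + 2*(20 - 33*3) = 6 + 2*(20 - 99) = 6 + 2*(-79) = 6 - 158 = -152)
v*a = 110*(-152) = -16720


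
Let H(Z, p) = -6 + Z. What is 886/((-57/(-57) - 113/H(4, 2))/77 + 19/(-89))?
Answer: 12143516/7309 ≈ 1661.4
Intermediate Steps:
886/((-57/(-57) - 113/H(4, 2))/77 + 19/(-89)) = 886/((-57/(-57) - 113/(-6 + 4))/77 + 19/(-89)) = 886/((-57*(-1/57) - 113/(-2))*(1/77) + 19*(-1/89)) = 886/((1 - 113*(-1/2))*(1/77) - 19/89) = 886/((1 + 113/2)*(1/77) - 19/89) = 886/((115/2)*(1/77) - 19/89) = 886/(115/154 - 19/89) = 886/(7309/13706) = 886*(13706/7309) = 12143516/7309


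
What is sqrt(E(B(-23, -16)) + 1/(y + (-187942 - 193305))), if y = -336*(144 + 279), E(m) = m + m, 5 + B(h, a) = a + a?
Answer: I*sqrt(810807337185)/104675 ≈ 8.6023*I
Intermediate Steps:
B(h, a) = -5 + 2*a (B(h, a) = -5 + (a + a) = -5 + 2*a)
E(m) = 2*m
y = -142128 (y = -336*423 = -142128)
sqrt(E(B(-23, -16)) + 1/(y + (-187942 - 193305))) = sqrt(2*(-5 + 2*(-16)) + 1/(-142128 + (-187942 - 193305))) = sqrt(2*(-5 - 32) + 1/(-142128 - 381247)) = sqrt(2*(-37) + 1/(-523375)) = sqrt(-74 - 1/523375) = sqrt(-38729751/523375) = I*sqrt(810807337185)/104675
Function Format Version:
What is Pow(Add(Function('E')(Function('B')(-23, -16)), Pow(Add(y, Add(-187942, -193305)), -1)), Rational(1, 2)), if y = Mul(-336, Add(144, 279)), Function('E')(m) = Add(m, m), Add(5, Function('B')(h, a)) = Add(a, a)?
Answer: Mul(Rational(1, 104675), I, Pow(810807337185, Rational(1, 2))) ≈ Mul(8.6023, I)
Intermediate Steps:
Function('B')(h, a) = Add(-5, Mul(2, a)) (Function('B')(h, a) = Add(-5, Add(a, a)) = Add(-5, Mul(2, a)))
Function('E')(m) = Mul(2, m)
y = -142128 (y = Mul(-336, 423) = -142128)
Pow(Add(Function('E')(Function('B')(-23, -16)), Pow(Add(y, Add(-187942, -193305)), -1)), Rational(1, 2)) = Pow(Add(Mul(2, Add(-5, Mul(2, -16))), Pow(Add(-142128, Add(-187942, -193305)), -1)), Rational(1, 2)) = Pow(Add(Mul(2, Add(-5, -32)), Pow(Add(-142128, -381247), -1)), Rational(1, 2)) = Pow(Add(Mul(2, -37), Pow(-523375, -1)), Rational(1, 2)) = Pow(Add(-74, Rational(-1, 523375)), Rational(1, 2)) = Pow(Rational(-38729751, 523375), Rational(1, 2)) = Mul(Rational(1, 104675), I, Pow(810807337185, Rational(1, 2)))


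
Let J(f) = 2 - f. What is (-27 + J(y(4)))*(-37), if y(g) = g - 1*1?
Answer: 1036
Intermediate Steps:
y(g) = -1 + g (y(g) = g - 1 = -1 + g)
(-27 + J(y(4)))*(-37) = (-27 + (2 - (-1 + 4)))*(-37) = (-27 + (2 - 1*3))*(-37) = (-27 + (2 - 3))*(-37) = (-27 - 1)*(-37) = -28*(-37) = 1036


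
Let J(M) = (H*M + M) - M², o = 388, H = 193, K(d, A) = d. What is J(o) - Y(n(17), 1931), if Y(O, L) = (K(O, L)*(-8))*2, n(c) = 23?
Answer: -74904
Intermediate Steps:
J(M) = -M² + 194*M (J(M) = (193*M + M) - M² = 194*M - M² = -M² + 194*M)
Y(O, L) = -16*O (Y(O, L) = (O*(-8))*2 = -8*O*2 = -16*O)
J(o) - Y(n(17), 1931) = 388*(194 - 1*388) - (-16)*23 = 388*(194 - 388) - 1*(-368) = 388*(-194) + 368 = -75272 + 368 = -74904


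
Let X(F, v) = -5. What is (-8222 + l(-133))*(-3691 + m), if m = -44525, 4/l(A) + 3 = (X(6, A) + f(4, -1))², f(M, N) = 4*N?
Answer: 5153583232/13 ≈ 3.9643e+8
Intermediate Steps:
l(A) = 2/39 (l(A) = 4/(-3 + (-5 + 4*(-1))²) = 4/(-3 + (-5 - 4)²) = 4/(-3 + (-9)²) = 4/(-3 + 81) = 4/78 = 4*(1/78) = 2/39)
(-8222 + l(-133))*(-3691 + m) = (-8222 + 2/39)*(-3691 - 44525) = -320656/39*(-48216) = 5153583232/13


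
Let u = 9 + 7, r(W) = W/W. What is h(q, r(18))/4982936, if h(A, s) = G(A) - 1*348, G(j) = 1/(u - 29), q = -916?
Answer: -4525/64778168 ≈ -6.9854e-5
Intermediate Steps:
r(W) = 1
u = 16
G(j) = -1/13 (G(j) = 1/(16 - 29) = 1/(-13) = -1/13)
h(A, s) = -4525/13 (h(A, s) = -1/13 - 1*348 = -1/13 - 348 = -4525/13)
h(q, r(18))/4982936 = -4525/13/4982936 = -4525/13*1/4982936 = -4525/64778168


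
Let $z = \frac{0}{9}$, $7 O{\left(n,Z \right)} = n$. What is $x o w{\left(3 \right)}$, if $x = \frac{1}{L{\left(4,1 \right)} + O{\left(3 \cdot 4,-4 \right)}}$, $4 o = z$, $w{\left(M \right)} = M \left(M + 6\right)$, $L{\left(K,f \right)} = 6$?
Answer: $0$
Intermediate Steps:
$O{\left(n,Z \right)} = \frac{n}{7}$
$z = 0$ ($z = 0 \cdot \frac{1}{9} = 0$)
$w{\left(M \right)} = M \left(6 + M\right)$
$o = 0$ ($o = \frac{1}{4} \cdot 0 = 0$)
$x = \frac{7}{54}$ ($x = \frac{1}{6 + \frac{3 \cdot 4}{7}} = \frac{1}{6 + \frac{1}{7} \cdot 12} = \frac{1}{6 + \frac{12}{7}} = \frac{1}{\frac{54}{7}} = \frac{7}{54} \approx 0.12963$)
$x o w{\left(3 \right)} = \frac{7}{54} \cdot 0 \cdot 3 \left(6 + 3\right) = 0 \cdot 3 \cdot 9 = 0 \cdot 27 = 0$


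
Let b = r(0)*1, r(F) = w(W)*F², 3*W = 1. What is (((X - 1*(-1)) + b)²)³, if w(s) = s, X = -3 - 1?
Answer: 729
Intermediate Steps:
W = ⅓ (W = (⅓)*1 = ⅓ ≈ 0.33333)
X = -4
r(F) = F²/3
b = 0 (b = ((⅓)*0²)*1 = ((⅓)*0)*1 = 0*1 = 0)
(((X - 1*(-1)) + b)²)³ = (((-4 - 1*(-1)) + 0)²)³ = (((-4 + 1) + 0)²)³ = ((-3 + 0)²)³ = ((-3)²)³ = 9³ = 729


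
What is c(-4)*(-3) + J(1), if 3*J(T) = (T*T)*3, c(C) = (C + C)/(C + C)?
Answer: -2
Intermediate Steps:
c(C) = 1 (c(C) = (2*C)/((2*C)) = (2*C)*(1/(2*C)) = 1)
J(T) = T² (J(T) = ((T*T)*3)/3 = (T²*3)/3 = (3*T²)/3 = T²)
c(-4)*(-3) + J(1) = 1*(-3) + 1² = -3 + 1 = -2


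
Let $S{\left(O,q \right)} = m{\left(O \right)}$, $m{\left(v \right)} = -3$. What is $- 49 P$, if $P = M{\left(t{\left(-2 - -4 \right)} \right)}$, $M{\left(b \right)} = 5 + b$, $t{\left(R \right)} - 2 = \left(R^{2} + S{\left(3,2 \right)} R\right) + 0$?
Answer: $-245$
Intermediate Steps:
$S{\left(O,q \right)} = -3$
$t{\left(R \right)} = 2 + R^{2} - 3 R$ ($t{\left(R \right)} = 2 + \left(\left(R^{2} - 3 R\right) + 0\right) = 2 + \left(R^{2} - 3 R\right) = 2 + R^{2} - 3 R$)
$P = 5$ ($P = 5 + \left(2 + \left(-2 - -4\right)^{2} - 3 \left(-2 - -4\right)\right) = 5 + \left(2 + \left(-2 + 4\right)^{2} - 3 \left(-2 + 4\right)\right) = 5 + \left(2 + 2^{2} - 6\right) = 5 + \left(2 + 4 - 6\right) = 5 + 0 = 5$)
$- 49 P = \left(-49\right) 5 = -245$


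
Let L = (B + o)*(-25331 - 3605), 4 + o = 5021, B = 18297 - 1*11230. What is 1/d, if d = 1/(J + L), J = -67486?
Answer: -349730110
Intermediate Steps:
B = 7067 (B = 18297 - 11230 = 7067)
o = 5017 (o = -4 + 5021 = 5017)
L = -349662624 (L = (7067 + 5017)*(-25331 - 3605) = 12084*(-28936) = -349662624)
d = -1/349730110 (d = 1/(-67486 - 349662624) = 1/(-349730110) = -1/349730110 ≈ -2.8593e-9)
1/d = 1/(-1/349730110) = -349730110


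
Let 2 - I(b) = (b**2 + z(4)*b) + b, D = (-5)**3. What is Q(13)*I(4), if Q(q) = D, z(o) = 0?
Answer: 2250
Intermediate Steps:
D = -125
Q(q) = -125
I(b) = 2 - b - b**2 (I(b) = 2 - ((b**2 + 0*b) + b) = 2 - ((b**2 + 0) + b) = 2 - (b**2 + b) = 2 - (b + b**2) = 2 + (-b - b**2) = 2 - b - b**2)
Q(13)*I(4) = -125*(2 - 1*4 - 1*4**2) = -125*(2 - 4 - 1*16) = -125*(2 - 4 - 16) = -125*(-18) = 2250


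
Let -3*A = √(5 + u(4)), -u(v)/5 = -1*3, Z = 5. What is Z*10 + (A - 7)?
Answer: 43 - 2*√5/3 ≈ 41.509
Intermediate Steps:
u(v) = 15 (u(v) = -(-5)*3 = -5*(-3) = 15)
A = -2*√5/3 (A = -√(5 + 15)/3 = -2*√5/3 ≈ -1.4907)
Z*10 + (A - 7) = 5*10 + (-2*√5/3 - 7) = 50 + (-7 - 2*√5/3) = 43 - 2*√5/3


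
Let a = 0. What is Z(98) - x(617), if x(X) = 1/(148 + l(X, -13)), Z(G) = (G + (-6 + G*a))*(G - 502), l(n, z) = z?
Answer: -5017681/135 ≈ -37168.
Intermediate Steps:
Z(G) = (-502 + G)*(-6 + G) (Z(G) = (G + (-6 + G*0))*(G - 502) = (G + (-6 + 0))*(-502 + G) = (G - 6)*(-502 + G) = (-6 + G)*(-502 + G) = (-502 + G)*(-6 + G))
x(X) = 1/135 (x(X) = 1/(148 - 13) = 1/135)
Z(98) - x(617) = (3012 + 98**2 - 508*98) - 1*1/135 = (3012 + 9604 - 49784) - 1/135 = -37168 - 1/135 = -5017681/135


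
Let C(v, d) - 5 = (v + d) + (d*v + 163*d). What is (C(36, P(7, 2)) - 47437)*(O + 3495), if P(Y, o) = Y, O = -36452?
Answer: 1515890172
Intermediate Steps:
C(v, d) = 5 + v + 164*d + d*v (C(v, d) = 5 + ((v + d) + (d*v + 163*d)) = 5 + ((d + v) + (163*d + d*v)) = 5 + (v + 164*d + d*v) = 5 + v + 164*d + d*v)
(C(36, P(7, 2)) - 47437)*(O + 3495) = ((5 + 36 + 164*7 + 7*36) - 47437)*(-36452 + 3495) = ((5 + 36 + 1148 + 252) - 47437)*(-32957) = (1441 - 47437)*(-32957) = -45996*(-32957) = 1515890172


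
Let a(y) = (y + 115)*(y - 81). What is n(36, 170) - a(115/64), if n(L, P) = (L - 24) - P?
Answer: 37243607/4096 ≈ 9092.7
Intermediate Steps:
n(L, P) = -24 + L - P (n(L, P) = (-24 + L) - P = -24 + L - P)
a(y) = (-81 + y)*(115 + y) (a(y) = (115 + y)*(-81 + y) = (-81 + y)*(115 + y))
n(36, 170) - a(115/64) = (-24 + 36 - 1*170) - (-9315 + (115/64)**2 + 34*(115/64)) = (-24 + 36 - 170) - (-9315 + (115*(1/64))**2 + 34*(115*(1/64))) = -158 - (-9315 + (115/64)**2 + 34*(115/64)) = -158 - (-9315 + 13225/4096 + 1955/32) = -158 - 1*(-37890775/4096) = -158 + 37890775/4096 = 37243607/4096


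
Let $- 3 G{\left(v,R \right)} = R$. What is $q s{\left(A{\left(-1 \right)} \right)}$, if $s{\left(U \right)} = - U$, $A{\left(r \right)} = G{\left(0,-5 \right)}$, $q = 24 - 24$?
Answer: $0$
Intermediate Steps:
$G{\left(v,R \right)} = - \frac{R}{3}$
$q = 0$
$A{\left(r \right)} = \frac{5}{3}$ ($A{\left(r \right)} = \left(- \frac{1}{3}\right) \left(-5\right) = \frac{5}{3}$)
$q s{\left(A{\left(-1 \right)} \right)} = 0 \left(\left(-1\right) \frac{5}{3}\right) = 0 \left(- \frac{5}{3}\right) = 0$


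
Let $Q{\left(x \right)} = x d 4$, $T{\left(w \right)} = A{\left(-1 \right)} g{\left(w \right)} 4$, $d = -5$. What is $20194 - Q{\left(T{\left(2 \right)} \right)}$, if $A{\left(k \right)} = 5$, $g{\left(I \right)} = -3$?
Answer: $18994$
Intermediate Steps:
$T{\left(w \right)} = -60$ ($T{\left(w \right)} = 5 \left(-3\right) 4 = \left(-15\right) 4 = -60$)
$Q{\left(x \right)} = - 20 x$ ($Q{\left(x \right)} = x \left(-5\right) 4 = - 5 x 4 = - 20 x$)
$20194 - Q{\left(T{\left(2 \right)} \right)} = 20194 - \left(-20\right) \left(-60\right) = 20194 - 1200 = 18994$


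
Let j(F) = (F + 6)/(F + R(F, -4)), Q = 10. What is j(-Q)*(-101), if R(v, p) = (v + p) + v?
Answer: -202/17 ≈ -11.882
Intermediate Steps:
R(v, p) = p + 2*v (R(v, p) = (p + v) + v = p + 2*v)
j(F) = (6 + F)/(-4 + 3*F) (j(F) = (F + 6)/(F + (-4 + 2*F)) = (6 + F)/(-4 + 3*F))
j(-Q)*(-101) = ((6 - 1*10)/(-4 + 3*(-1*10)))*(-101) = ((6 - 10)/(-4 + 3*(-10)))*(-101) = (-4/(-4 - 30))*(-101) = (-4/(-34))*(-101) = -1/34*(-4)*(-101) = (2/17)*(-101) = -202/17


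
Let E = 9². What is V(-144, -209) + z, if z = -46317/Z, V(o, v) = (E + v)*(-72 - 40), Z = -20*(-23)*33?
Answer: 72524721/5060 ≈ 14333.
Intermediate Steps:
E = 81
Z = 15180 (Z = 460*33 = 15180)
V(o, v) = -9072 - 112*v (V(o, v) = (81 + v)*(-72 - 40) = (81 + v)*(-112) = -9072 - 112*v)
z = -15439/5060 (z = -46317/15180 = -46317*1/15180 = -15439/5060 ≈ -3.0512)
V(-144, -209) + z = (-9072 - 112*(-209)) - 15439/5060 = (-9072 + 23408) - 15439/5060 = 14336 - 15439/5060 = 72524721/5060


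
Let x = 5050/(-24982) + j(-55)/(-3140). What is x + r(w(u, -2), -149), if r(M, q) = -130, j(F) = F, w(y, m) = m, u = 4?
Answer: -1021213539/7844348 ≈ -130.18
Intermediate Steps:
x = -1448299/7844348 (x = 5050/(-24982) - 55/(-3140) = 5050*(-1/24982) - 55*(-1/3140) = -2525/12491 + 11/628 = -1448299/7844348 ≈ -0.18463)
x + r(w(u, -2), -149) = -1448299/7844348 - 130 = -1021213539/7844348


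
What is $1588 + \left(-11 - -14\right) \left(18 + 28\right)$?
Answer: $1726$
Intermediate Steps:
$1588 + \left(-11 - -14\right) \left(18 + 28\right) = 1588 + \left(-11 + 14\right) 46 = 1588 + 3 \cdot 46 = 1588 + 138 = 1726$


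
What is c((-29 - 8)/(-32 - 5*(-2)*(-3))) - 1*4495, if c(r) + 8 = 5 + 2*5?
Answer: -4488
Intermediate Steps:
c(r) = 7 (c(r) = -8 + (5 + 2*5) = -8 + (5 + 10) = -8 + 15 = 7)
c((-29 - 8)/(-32 - 5*(-2)*(-3))) - 1*4495 = 7 - 1*4495 = 7 - 4495 = -4488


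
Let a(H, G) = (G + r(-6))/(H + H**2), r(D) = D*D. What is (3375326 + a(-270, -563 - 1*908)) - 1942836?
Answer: 20808349453/14526 ≈ 1.4325e+6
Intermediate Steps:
r(D) = D**2
a(H, G) = (36 + G)/(H + H**2) (a(H, G) = (G + (-6)**2)/(H + H**2) = (G + 36)/(H + H**2) = (36 + G)/(H + H**2))
(3375326 + a(-270, -563 - 1*908)) - 1942836 = (3375326 + (36 + (-563 - 1*908))/((-270)*(1 - 270))) - 1942836 = (3375326 - 1/270*(36 + (-563 - 908))/(-269)) - 1942836 = (3375326 - 1/270*(-1/269)*(36 - 1471)) - 1942836 = (3375326 - 1/270*(-1/269)*(-1435)) - 1942836 = (3375326 - 287/14526) - 1942836 = 49029985189/14526 - 1942836 = 20808349453/14526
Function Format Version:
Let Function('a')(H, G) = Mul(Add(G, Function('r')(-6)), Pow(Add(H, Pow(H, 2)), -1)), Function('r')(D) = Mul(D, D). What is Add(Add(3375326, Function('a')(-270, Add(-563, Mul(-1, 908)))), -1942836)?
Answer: Rational(20808349453, 14526) ≈ 1.4325e+6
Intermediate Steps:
Function('r')(D) = Pow(D, 2)
Function('a')(H, G) = Mul(Pow(Add(H, Pow(H, 2)), -1), Add(36, G)) (Function('a')(H, G) = Mul(Add(G, Pow(-6, 2)), Pow(Add(H, Pow(H, 2)), -1)) = Mul(Add(G, 36), Pow(Add(H, Pow(H, 2)), -1)) = Mul(Add(36, G), Pow(Add(H, Pow(H, 2)), -1)) = Mul(Pow(Add(H, Pow(H, 2)), -1), Add(36, G)))
Add(Add(3375326, Function('a')(-270, Add(-563, Mul(-1, 908)))), -1942836) = Add(Add(3375326, Mul(Pow(-270, -1), Pow(Add(1, -270), -1), Add(36, Add(-563, Mul(-1, 908))))), -1942836) = Add(Add(3375326, Mul(Rational(-1, 270), Pow(-269, -1), Add(36, Add(-563, -908)))), -1942836) = Add(Add(3375326, Mul(Rational(-1, 270), Rational(-1, 269), Add(36, -1471))), -1942836) = Add(Add(3375326, Mul(Rational(-1, 270), Rational(-1, 269), -1435)), -1942836) = Add(Add(3375326, Rational(-287, 14526)), -1942836) = Add(Rational(49029985189, 14526), -1942836) = Rational(20808349453, 14526)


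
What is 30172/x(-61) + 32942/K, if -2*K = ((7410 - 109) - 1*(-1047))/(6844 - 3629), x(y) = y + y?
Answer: -3261694647/127307 ≈ -25621.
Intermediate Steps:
x(y) = 2*y
K = -4174/3215 (K = -((7410 - 109) - 1*(-1047))/(2*(6844 - 3629)) = -(7301 + 1047)/(2*3215) = -4174/3215 ≈ -1.2983)
30172/x(-61) + 32942/K = 30172/((2*(-61))) + 32942/(-4174/3215) = 30172/(-122) + 32942*(-3215/4174) = 30172*(-1/122) - 52954265/2087 = -15086/61 - 52954265/2087 = -3261694647/127307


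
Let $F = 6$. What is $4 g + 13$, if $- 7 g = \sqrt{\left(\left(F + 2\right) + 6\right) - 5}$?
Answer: $\frac{79}{7} \approx 11.286$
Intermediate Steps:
$g = - \frac{3}{7}$ ($g = - \frac{\sqrt{\left(\left(6 + 2\right) + 6\right) - 5}}{7} = - \frac{\sqrt{\left(8 + 6\right) - 5}}{7} = - \frac{\sqrt{14 - 5}}{7} = - \frac{\sqrt{9}}{7} = \left(- \frac{1}{7}\right) 3 = - \frac{3}{7} \approx -0.42857$)
$4 g + 13 = 4 \left(- \frac{3}{7}\right) + 13 = - \frac{12}{7} + 13 = \frac{79}{7}$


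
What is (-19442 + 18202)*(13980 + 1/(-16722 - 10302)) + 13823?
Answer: -58511611351/3378 ≈ -1.7321e+7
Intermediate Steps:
(-19442 + 18202)*(13980 + 1/(-16722 - 10302)) + 13823 = -1240*(13980 + 1/(-27024)) + 13823 = -1240*(13980 - 1/27024) + 13823 = -1240*377795519/27024 + 13823 = -58558305445/3378 + 13823 = -58511611351/3378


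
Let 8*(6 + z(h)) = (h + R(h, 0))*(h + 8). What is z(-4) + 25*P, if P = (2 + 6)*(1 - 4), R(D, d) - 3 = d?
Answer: -1213/2 ≈ -606.50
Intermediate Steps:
R(D, d) = 3 + d
z(h) = -6 + (3 + h)*(8 + h)/8 (z(h) = -6 + ((h + (3 + 0))*(h + 8))/8 = -6 + ((h + 3)*(8 + h))/8 = -6 + ((3 + h)*(8 + h))/8 = -6 + (3 + h)*(8 + h)/8)
P = -24 (P = 8*(-3) = -24)
z(-4) + 25*P = (-3 + (⅛)*(-4)² + (11/8)*(-4)) + 25*(-24) = (-3 + (⅛)*16 - 11/2) - 600 = (-3 + 2 - 11/2) - 600 = -13/2 - 600 = -1213/2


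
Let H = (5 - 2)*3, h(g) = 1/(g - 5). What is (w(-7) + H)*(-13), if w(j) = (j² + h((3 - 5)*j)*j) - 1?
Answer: -6578/9 ≈ -730.89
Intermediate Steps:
h(g) = 1/(-5 + g)
H = 9 (H = 3*3 = 9)
w(j) = -1 + j² + j/(-5 - 2*j) (w(j) = (j² + j/(-5 + (3 - 5)*j)) - 1 = (j² + j/(-5 - 2*j)) - 1 = -1 + j² + j/(-5 - 2*j))
(w(-7) + H)*(-13) = ((-1*(-7) + (-1 + (-7)²)*(5 + 2*(-7)))/(5 + 2*(-7)) + 9)*(-13) = ((7 + (-1 + 49)*(5 - 14))/(5 - 14) + 9)*(-13) = ((7 + 48*(-9))/(-9) + 9)*(-13) = (-(7 - 432)/9 + 9)*(-13) = (-⅑*(-425) + 9)*(-13) = (425/9 + 9)*(-13) = (506/9)*(-13) = -6578/9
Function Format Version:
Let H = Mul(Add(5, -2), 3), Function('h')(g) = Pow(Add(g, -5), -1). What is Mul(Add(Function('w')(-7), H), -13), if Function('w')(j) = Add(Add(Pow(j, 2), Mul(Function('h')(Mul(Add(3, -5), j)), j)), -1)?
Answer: Rational(-6578, 9) ≈ -730.89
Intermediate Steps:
Function('h')(g) = Pow(Add(-5, g), -1)
H = 9 (H = Mul(3, 3) = 9)
Function('w')(j) = Add(-1, Pow(j, 2), Mul(j, Pow(Add(-5, Mul(-2, j)), -1))) (Function('w')(j) = Add(Add(Pow(j, 2), Mul(Pow(Add(-5, Mul(Add(3, -5), j)), -1), j)), -1) = Add(Add(Pow(j, 2), Mul(Pow(Add(-5, Mul(-2, j)), -1), j)), -1) = Add(Add(Pow(j, 2), Mul(j, Pow(Add(-5, Mul(-2, j)), -1))), -1) = Add(-1, Pow(j, 2), Mul(j, Pow(Add(-5, Mul(-2, j)), -1))))
Mul(Add(Function('w')(-7), H), -13) = Mul(Add(Mul(Pow(Add(5, Mul(2, -7)), -1), Add(Mul(-1, -7), Mul(Add(-1, Pow(-7, 2)), Add(5, Mul(2, -7))))), 9), -13) = Mul(Add(Mul(Pow(Add(5, -14), -1), Add(7, Mul(Add(-1, 49), Add(5, -14)))), 9), -13) = Mul(Add(Mul(Pow(-9, -1), Add(7, Mul(48, -9))), 9), -13) = Mul(Add(Mul(Rational(-1, 9), Add(7, -432)), 9), -13) = Mul(Add(Mul(Rational(-1, 9), -425), 9), -13) = Mul(Add(Rational(425, 9), 9), -13) = Mul(Rational(506, 9), -13) = Rational(-6578, 9)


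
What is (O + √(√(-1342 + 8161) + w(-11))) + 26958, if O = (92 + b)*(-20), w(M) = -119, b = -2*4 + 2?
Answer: 25238 + √(-119 + √6819) ≈ 25238.0 + 6.0351*I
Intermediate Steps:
b = -6 (b = -8 + 2 = -6)
O = -1720 (O = (92 - 6)*(-20) = 86*(-20) = -1720)
(O + √(√(-1342 + 8161) + w(-11))) + 26958 = (-1720 + √(√(-1342 + 8161) - 119)) + 26958 = (-1720 + √(√6819 - 119)) + 26958 = (-1720 + √(-119 + √6819)) + 26958 = 25238 + √(-119 + √6819)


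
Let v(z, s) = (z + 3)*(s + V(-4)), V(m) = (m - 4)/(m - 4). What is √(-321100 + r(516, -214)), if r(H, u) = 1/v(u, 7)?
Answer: 3*I*√25414565558/844 ≈ 566.66*I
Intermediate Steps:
V(m) = 1 (V(m) = (-4 + m)/(-4 + m) = 1)
v(z, s) = (1 + s)*(3 + z) (v(z, s) = (z + 3)*(s + 1) = (3 + z)*(1 + s) = (1 + s)*(3 + z))
r(H, u) = 1/(24 + 8*u) (r(H, u) = 1/(3 + u + 3*7 + 7*u) = 1/(3 + u + 21 + 7*u) = 1/(24 + 8*u))
√(-321100 + r(516, -214)) = √(-321100 + 1/(8*(3 - 214))) = √(-321100 + (⅛)/(-211)) = √(-321100 + (⅛)*(-1/211)) = √(-321100 - 1/1688) = √(-542016801/1688) = 3*I*√25414565558/844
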